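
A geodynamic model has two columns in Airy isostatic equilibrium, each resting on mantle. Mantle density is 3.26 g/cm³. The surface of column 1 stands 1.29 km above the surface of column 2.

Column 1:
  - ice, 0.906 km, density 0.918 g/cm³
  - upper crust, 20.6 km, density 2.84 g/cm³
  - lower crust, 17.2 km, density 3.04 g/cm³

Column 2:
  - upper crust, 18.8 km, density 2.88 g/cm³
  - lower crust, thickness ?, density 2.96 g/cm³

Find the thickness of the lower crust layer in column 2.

10.7 km

Take the compensation level at the base of the deeper column (depth z_c below the surface of column 1) and equate Σ ρ_i t_i down to z_c; mantle fills any gap and the z_c terms cancel.
Column 1: 0.906×0.918 + 20.6×2.84 + 17.2×3.04 + (z_c − 38.706)×3.26
Column 2: 1.29×0 + 18.8×2.88 + x×2.96 + (z_c − 1.29 − 18.8 − x)×3.26
The z_c×3.26 term appears on both sides and cancels. Collect the known terms of each column as K = Σ(ρt)_known − 3.26 × (depth of known layers): K_1 = 111.623708 − 3.26×38.706 = −14.557852; K_2 = 54.144 − 3.26×(1.29 + 18.8) = −11.3494.
Balance: K_1 = K_2 − x×(3.26 − 2.96), so x = (K_2 − K_1)/(3.26 − 2.96) = 3.20845/0.3 = 10.7 km.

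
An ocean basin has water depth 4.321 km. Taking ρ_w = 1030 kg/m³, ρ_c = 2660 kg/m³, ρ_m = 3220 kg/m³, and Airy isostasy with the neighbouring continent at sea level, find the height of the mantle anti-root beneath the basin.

12.6 km

By Archimedes' principle applied to the lithosphere: replacing crust with seawater at the top is compensated by replacing crust with mantle at the base: d (ρ_c − ρ_w) = a (ρ_m − ρ_c).
a = d (ρ_c − ρ_w)/(ρ_m − ρ_c) = 4.321 km × 1630/560 = 12.6 km.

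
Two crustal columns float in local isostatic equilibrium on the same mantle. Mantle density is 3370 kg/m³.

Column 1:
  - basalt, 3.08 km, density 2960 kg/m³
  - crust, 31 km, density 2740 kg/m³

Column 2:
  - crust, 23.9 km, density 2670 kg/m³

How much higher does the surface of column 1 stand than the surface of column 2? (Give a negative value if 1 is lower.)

1.21 km

For any compensation level in the mantle, the mantle terms cancel and isostasy reduces to e = (Σt_1 − Σt_2) − (Σ(ρt)_1 − Σ(ρt)_2) / ρ_m.
Σt_1 = 34.08 km; Σt_2 = 23.9 km; Σ(ρt)_1 = 94056.8; Σ(ρt)_2 = 63813 (in km·kg/m³).
e = (34.08 − 23.9) − (94056.8 − 63813) / 3370 = 1.21 km.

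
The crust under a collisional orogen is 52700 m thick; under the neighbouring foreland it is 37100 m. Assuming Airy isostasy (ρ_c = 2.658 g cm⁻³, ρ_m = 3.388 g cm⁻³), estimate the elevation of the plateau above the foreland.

3360 m

Excess crust Δ = 52700 m − 37100 m = 15600 m, split between elevation h and root r with h + r = Δ.
Airy balance ρ_c h = (ρ_m − ρ_c) r gives r = h ρ_c/(ρ_m − ρ_c), so h (1 + ρ_c/(ρ_m − ρ_c)) = Δ, i.e. h = Δ (ρ_m − ρ_c)/ρ_m.
h = 15600 m × 0.73/3.388 = 3360 m.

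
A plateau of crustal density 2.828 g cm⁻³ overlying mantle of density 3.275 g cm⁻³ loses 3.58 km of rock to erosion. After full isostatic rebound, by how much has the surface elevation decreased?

0.489 km

Rebound u = e ρ_c/ρ_m = 3.58 km × 2.828/3.275 = 3.091 km.
Net surface drop = e − u = 3.58 km − 3.091 km = e (ρ_m − ρ_c)/ρ_m = 0.489 km.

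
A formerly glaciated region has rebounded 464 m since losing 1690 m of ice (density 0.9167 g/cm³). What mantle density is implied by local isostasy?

ρ_m = ρ_ice t / u = 0.9167 × 1690 m/464 m = 3.34 g/cm³.

3.34 g/cm³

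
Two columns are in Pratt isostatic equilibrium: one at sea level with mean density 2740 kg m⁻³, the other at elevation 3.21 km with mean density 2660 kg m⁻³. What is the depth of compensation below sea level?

ρ_ref D = ρ (D + h) → D (ρ_ref − ρ) = ρ h.
D = ρ h/(ρ_ref − ρ) = 2660 × 3.21 km/(2740 − 2660) = 107 km.

107 km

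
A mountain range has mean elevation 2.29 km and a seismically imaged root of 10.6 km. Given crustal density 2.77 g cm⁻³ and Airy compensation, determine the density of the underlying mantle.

Airy balance: ρ_c h = (ρ_m − ρ_c) r → ρ_m = ρ_c (1 + h/r).
ρ_m = 2.77 × (1 + 2.29 km/10.6 km) = 3.37 g cm⁻³.

3.37 g cm⁻³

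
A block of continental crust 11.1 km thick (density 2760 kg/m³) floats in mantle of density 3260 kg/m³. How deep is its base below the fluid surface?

Draft d = t ρ_obj/ρ_fluid = 11.1 km × 2760/3260 = 9.4 km.

9.4 km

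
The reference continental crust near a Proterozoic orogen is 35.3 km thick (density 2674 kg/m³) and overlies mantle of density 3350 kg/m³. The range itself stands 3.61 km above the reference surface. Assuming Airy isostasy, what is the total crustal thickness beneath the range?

53.2 km

Root depth r = h ρ_c / (ρ_m − ρ_c) = 3.61 km × 2674 / 676 = 14.28 km.
Total thickness = T + h + r = 35.3 km + 3.61 km + 14.28 km = 53.2 km.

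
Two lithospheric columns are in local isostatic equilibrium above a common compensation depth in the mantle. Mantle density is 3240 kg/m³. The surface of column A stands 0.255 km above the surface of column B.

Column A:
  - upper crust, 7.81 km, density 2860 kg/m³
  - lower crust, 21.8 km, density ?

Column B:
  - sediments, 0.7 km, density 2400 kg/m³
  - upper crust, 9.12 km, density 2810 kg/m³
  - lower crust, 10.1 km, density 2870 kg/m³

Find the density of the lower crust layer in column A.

2960 kg/m³

Take the compensation level at the base of the deeper column (depth z_c below the surface of column A) and equate Σ ρ_i t_i down to z_c; mantle fills any gap and the z_c terms cancel.
Column A: 7.81×2860 + 21.8×ρ + (z_c − 29.61)×3240
Column B: 0.255×0 + 0.7×2400 + 9.12×2810 + 10.1×2870 + (z_c − 0.255 − 19.92)×3240
The z_c×3240 term appears on both sides and cancels. Collect the known terms of each column as K = Σ(ρt)_known − 3240 × (depth of known layers): K_A = 22336.6 − 3240×29.61 = −73599.8; K_B = 56294.2 − 3240×(0.255 + 19.92) = −9072.8.
Balance: K_A + 21.8×ρ = K_B, so ρ = (K_B − K_A)/21.8 = 64527/21.8 = 2960 kg/m³.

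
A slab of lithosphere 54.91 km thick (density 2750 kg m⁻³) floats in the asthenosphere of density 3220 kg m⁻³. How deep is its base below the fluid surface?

Draft d = t ρ_obj/ρ_fluid = 54.91 km × 2750/3220 = 46.9 km.

46.9 km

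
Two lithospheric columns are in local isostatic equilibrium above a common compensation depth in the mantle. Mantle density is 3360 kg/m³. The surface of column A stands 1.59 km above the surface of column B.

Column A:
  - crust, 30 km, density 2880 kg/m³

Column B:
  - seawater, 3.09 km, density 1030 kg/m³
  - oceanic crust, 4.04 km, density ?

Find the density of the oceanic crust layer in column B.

Take the compensation level at the base of the deeper column (depth z_c below the surface of column A) and equate Σ ρ_i t_i down to z_c; mantle fills any gap and the z_c terms cancel.
Column A: 30×2880 + (z_c − 30)×3360
Column B: 1.59×0 + 3.09×1030 + 4.04×ρ + (z_c − 1.59 − 7.13)×3360
The z_c×3360 term appears on both sides and cancels. Collect the known terms of each column as K = Σ(ρt)_known − 3360 × (depth of known layers): K_A = 86400 − 3360×30 = −14400; K_B = 3182.7 − 3360×(1.59 + 7.13) = −26116.5.
Balance: K_A = K_B + 4.04×ρ, so ρ = (K_A − K_B)/4.04 = 11716.5/4.04 = 2900 kg/m³.

2900 kg/m³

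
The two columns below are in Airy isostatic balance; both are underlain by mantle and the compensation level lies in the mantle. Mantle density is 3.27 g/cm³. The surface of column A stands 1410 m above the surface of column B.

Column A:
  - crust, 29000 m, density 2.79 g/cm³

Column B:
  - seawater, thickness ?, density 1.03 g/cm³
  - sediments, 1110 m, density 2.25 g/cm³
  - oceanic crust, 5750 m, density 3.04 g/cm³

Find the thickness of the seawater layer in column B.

Take the compensation level at the base of the deeper column (depth z_c below the surface of column A) and equate Σ ρ_i t_i down to z_c; mantle fills any gap and the z_c terms cancel.
Column A: 29000×2.79 + (z_c − 29000)×3.27
Column B: 1410×0 + x×1.03 + 1110×2.25 + 5750×3.04 + (z_c − 1410 − 6860 − x)×3.27
The z_c×3.27 term appears on both sides and cancels. Collect the known terms of each column as K = Σ(ρt)_known − 3.27 × (depth of known layers): K_A = 80910 − 3.27×29000 = −13920; K_B = 19977.5 − 3.27×(1410 + 6860) = −7065.4.
Balance: K_A = K_B − x×(3.27 − 1.03), so x = (K_B − K_A)/(3.27 − 1.03) = 6854.6/2.24 = 3060 m.

3060 m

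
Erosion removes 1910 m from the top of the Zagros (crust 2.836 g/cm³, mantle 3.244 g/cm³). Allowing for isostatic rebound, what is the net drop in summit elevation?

240 m

Rebound u = e ρ_c/ρ_m = 1910 m × 2.836/3.244 = 1670 m.
Net surface drop = e − u = 1910 m − 1670 m = e (ρ_m − ρ_c)/ρ_m = 240 m.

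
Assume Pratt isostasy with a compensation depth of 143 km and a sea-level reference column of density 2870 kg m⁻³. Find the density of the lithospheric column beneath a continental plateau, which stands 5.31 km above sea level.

2770 kg m⁻³

Pratt balance: ρ_ref D = ρ (D + h).
ρ = ρ_ref D/(D + h) = 2870 × 143 km/(143 km + 5.31 km) = 2770 kg m⁻³.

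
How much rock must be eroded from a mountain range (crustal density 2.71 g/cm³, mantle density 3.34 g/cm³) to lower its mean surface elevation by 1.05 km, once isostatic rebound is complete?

Net drop Δ = e − u = e − e ρ_c/ρ_m = e (ρ_m − ρ_c)/ρ_m.
e = Δ ρ_m/(ρ_m − ρ_c) = 1.05 km × 3.34/0.63 = 5.57 km.

5.57 km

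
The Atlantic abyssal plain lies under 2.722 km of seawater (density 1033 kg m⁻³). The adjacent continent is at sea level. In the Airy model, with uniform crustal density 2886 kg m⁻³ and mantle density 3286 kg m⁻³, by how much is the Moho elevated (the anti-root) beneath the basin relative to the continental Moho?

12.6 km

Balancing pressure at the compensation depth: replacing crust with seawater at the top is compensated by replacing crust with mantle at the base: d (ρ_c − ρ_w) = a (ρ_m − ρ_c).
a = d (ρ_c − ρ_w)/(ρ_m − ρ_c) = 2.722 km × 1853/400 = 12.6 km.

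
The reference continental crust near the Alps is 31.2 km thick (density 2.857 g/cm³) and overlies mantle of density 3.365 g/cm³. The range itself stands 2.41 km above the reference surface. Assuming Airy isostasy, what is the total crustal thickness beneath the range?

47.2 km

Root depth r = h ρ_c / (ρ_m − ρ_c) = 2.41 km × 2.857 / 0.508 = 13.55 km.
Total thickness = T + h + r = 31.2 km + 2.41 km + 13.55 km = 47.2 km.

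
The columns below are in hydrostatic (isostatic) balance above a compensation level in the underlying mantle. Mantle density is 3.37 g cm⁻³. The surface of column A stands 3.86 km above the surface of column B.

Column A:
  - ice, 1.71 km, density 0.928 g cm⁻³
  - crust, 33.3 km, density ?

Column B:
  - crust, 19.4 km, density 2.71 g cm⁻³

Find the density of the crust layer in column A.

2.72 g cm⁻³

Take the compensation level at the base of the deeper column (depth z_c below the surface of column A) and equate Σ ρ_i t_i down to z_c; mantle fills any gap and the z_c terms cancel.
Column A: 1.71×0.928 + 33.3×ρ + (z_c − 35.01)×3.37
Column B: 3.86×0 + 19.4×2.71 + (z_c − 3.86 − 19.4)×3.37
The z_c×3.37 term appears on both sides and cancels. Collect the known terms of each column as K = Σ(ρt)_known − 3.37 × (depth of known layers): K_A = 1.58688 − 3.37×35.01 = −116.39682; K_B = 52.574 − 3.37×(3.86 + 19.4) = −25.8122.
Balance: K_A + 33.3×ρ = K_B, so ρ = (K_B − K_A)/33.3 = 90.5846/33.3 = 2.72 g cm⁻³.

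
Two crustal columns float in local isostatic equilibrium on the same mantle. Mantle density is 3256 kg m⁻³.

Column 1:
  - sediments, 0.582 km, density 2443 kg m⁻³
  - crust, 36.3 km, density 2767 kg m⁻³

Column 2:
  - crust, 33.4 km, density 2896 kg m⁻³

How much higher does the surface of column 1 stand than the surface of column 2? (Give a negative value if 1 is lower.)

1.9 km

For any compensation level in the mantle, the mantle terms cancel and isostasy reduces to e = (Σt_1 − Σt_2) − (Σ(ρt)_1 − Σ(ρt)_2) / ρ_m.
Σt_1 = 36.882 km; Σt_2 = 33.4 km; Σ(ρt)_1 = 101863.926; Σ(ρt)_2 = 96726.4 (in km·kg m⁻³).
e = (36.882 − 33.4) − (101863.926 − 96726.4) / 3256 = 1.9 km.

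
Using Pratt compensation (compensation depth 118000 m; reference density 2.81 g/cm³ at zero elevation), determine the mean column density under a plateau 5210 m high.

2.69 g/cm³

Pratt balance: ρ_ref D = ρ (D + h).
ρ = ρ_ref D/(D + h) = 2.81 × 118000 m/(118000 m + 5210 m) = 2.69 g/cm³.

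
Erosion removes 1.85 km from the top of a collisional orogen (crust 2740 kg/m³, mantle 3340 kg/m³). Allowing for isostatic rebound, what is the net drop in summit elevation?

0.332 km

Rebound u = e ρ_c/ρ_m = 1.85 km × 2740/3340 = 1.518 km.
Net surface drop = e − u = 1.85 km − 1.518 km = e (ρ_m − ρ_c)/ρ_m = 0.332 km.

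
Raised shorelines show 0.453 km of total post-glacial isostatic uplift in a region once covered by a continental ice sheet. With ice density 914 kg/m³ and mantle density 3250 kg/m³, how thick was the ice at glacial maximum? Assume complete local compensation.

1.61 km

u = t ρ_ice/ρ_m → t = u ρ_m/ρ_ice = 0.453 km × 3250/914 = 1.61 km.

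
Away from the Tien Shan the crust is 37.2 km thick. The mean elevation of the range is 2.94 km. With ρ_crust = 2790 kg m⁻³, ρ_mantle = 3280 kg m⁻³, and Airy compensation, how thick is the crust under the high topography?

Root depth r = h ρ_c / (ρ_m − ρ_c) = 2.94 km × 2790 / 490 = 16.74 km.
Total thickness = T + h + r = 37.2 km + 2.94 km + 16.74 km = 56.9 km.

56.9 km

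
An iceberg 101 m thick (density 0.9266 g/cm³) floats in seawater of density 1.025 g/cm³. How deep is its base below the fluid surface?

Draft d = t ρ_obj/ρ_fluid = 101 m × 0.9266/1.025 = 91.3 m.

91.3 m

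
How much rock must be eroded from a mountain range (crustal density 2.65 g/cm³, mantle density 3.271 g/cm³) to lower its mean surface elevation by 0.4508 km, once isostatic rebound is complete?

2.37 km

Net drop Δ = e − u = e − e ρ_c/ρ_m = e (ρ_m − ρ_c)/ρ_m.
e = Δ ρ_m/(ρ_m − ρ_c) = 0.4508 km × 3.271/0.621 = 2.37 km.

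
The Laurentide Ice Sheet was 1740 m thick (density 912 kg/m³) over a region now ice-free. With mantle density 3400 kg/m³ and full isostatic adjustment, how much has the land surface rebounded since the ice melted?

Removing the load lets mantle flow back in; uplift u satisfies ρ_ice t = ρ_m u.
u = t ρ_ice/ρ_m = 1740 m × 912/3400 = 467 m.

467 m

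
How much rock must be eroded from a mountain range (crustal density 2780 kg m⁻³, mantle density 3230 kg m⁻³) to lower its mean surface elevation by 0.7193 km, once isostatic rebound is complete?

5.16 km

Net drop Δ = e − u = e − e ρ_c/ρ_m = e (ρ_m − ρ_c)/ρ_m.
e = Δ ρ_m/(ρ_m − ρ_c) = 0.7193 km × 3230/450 = 5.16 km.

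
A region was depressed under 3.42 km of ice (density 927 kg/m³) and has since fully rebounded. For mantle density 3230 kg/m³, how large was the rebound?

0.982 km

Removing the load lets mantle flow back in; uplift u satisfies ρ_ice t = ρ_m u.
u = t ρ_ice/ρ_m = 3.42 km × 927/3230 = 0.982 km.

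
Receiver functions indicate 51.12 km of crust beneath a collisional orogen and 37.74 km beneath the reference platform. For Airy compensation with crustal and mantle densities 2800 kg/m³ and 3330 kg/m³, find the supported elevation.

2.13 km

Excess crust Δ = 51.12 km − 37.74 km = 13.38 km, split between elevation h and root r with h + r = Δ.
Airy balance ρ_c h = (ρ_m − ρ_c) r gives r = h ρ_c/(ρ_m − ρ_c), so h (1 + ρ_c/(ρ_m − ρ_c)) = Δ, i.e. h = Δ (ρ_m − ρ_c)/ρ_m.
h = 13.38 km × 530/3330 = 2.13 km.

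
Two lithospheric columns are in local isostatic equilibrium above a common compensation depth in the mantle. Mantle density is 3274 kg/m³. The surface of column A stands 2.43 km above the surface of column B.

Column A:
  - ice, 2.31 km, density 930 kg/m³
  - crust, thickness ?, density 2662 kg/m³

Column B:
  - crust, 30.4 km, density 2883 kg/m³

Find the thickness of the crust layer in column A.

23.6 km

Take the compensation level at the base of the deeper column (depth z_c below the surface of column A) and equate Σ ρ_i t_i down to z_c; mantle fills any gap and the z_c terms cancel.
Column A: 2.31×930 + x×2662 + (z_c − 2.31 − x)×3274
Column B: 2.43×0 + 30.4×2883 + (z_c − 2.43 − 30.4)×3274
The z_c×3274 term appears on both sides and cancels. Collect the known terms of each column as K = Σ(ρt)_known − 3274 × (depth of known layers): K_A = 2148.3 − 3274×2.31 = −5414.64; K_B = 87643.2 − 3274×(2.43 + 30.4) = −19842.22.
Balance: K_A − x×(3274 − 2662) = K_B, so x = (K_A − K_B)/(3274 − 2662) = 14427.6/612 = 23.6 km.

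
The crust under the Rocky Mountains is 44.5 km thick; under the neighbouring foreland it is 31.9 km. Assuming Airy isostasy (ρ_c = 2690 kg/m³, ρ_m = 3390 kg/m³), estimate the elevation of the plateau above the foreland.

Excess crust Δ = 44.5 km − 31.9 km = 12.6 km, split between elevation h and root r with h + r = Δ.
Airy balance ρ_c h = (ρ_m − ρ_c) r gives r = h ρ_c/(ρ_m − ρ_c), so h (1 + ρ_c/(ρ_m − ρ_c)) = Δ, i.e. h = Δ (ρ_m − ρ_c)/ρ_m.
h = 12.6 km × 700/3390 = 2.6 km.

2.6 km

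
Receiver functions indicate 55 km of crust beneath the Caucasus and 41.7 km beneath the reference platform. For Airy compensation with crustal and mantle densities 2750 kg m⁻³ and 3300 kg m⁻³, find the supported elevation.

2.22 km

Excess crust Δ = 55 km − 41.7 km = 13.3 km, split between elevation h and root r with h + r = Δ.
Airy balance ρ_c h = (ρ_m − ρ_c) r gives r = h ρ_c/(ρ_m − ρ_c), so h (1 + ρ_c/(ρ_m − ρ_c)) = Δ, i.e. h = Δ (ρ_m − ρ_c)/ρ_m.
h = 13.3 km × 550/3300 = 2.22 km.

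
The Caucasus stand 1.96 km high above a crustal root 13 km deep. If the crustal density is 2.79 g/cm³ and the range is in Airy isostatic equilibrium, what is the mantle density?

3.21 g/cm³

Airy balance: ρ_c h = (ρ_m − ρ_c) r → ρ_m = ρ_c (1 + h/r).
ρ_m = 2.79 × (1 + 1.96 km/13 km) = 3.21 g/cm³.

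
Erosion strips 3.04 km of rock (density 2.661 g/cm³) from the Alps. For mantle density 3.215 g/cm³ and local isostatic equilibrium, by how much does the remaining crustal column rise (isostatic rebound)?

2.52 km

Unloading: uplift u = e ρ_c/ρ_m = 3.04 km × 2.661/3.215 = 2.52 km.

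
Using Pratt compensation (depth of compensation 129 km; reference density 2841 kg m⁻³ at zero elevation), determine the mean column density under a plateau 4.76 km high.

2740 kg m⁻³

Pratt balance: ρ_ref D = ρ (D + h).
ρ = ρ_ref D/(D + h) = 2841 × 129 km/(129 km + 4.76 km) = 2740 kg m⁻³.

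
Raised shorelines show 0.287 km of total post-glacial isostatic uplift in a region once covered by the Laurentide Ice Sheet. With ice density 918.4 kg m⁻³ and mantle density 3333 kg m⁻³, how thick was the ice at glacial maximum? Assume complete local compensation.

u = t ρ_ice/ρ_m → t = u ρ_m/ρ_ice = 0.287 km × 3333/918.4 = 1.04 km.

1.04 km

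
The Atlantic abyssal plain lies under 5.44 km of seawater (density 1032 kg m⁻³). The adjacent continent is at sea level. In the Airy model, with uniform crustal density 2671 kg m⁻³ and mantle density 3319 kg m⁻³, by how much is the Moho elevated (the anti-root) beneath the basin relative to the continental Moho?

Isostatic balance requires: replacing crust with seawater at the top is compensated by replacing crust with mantle at the base: d (ρ_c − ρ_w) = a (ρ_m − ρ_c).
a = d (ρ_c − ρ_w)/(ρ_m − ρ_c) = 5.44 km × 1639/648 = 13.8 km.

13.8 km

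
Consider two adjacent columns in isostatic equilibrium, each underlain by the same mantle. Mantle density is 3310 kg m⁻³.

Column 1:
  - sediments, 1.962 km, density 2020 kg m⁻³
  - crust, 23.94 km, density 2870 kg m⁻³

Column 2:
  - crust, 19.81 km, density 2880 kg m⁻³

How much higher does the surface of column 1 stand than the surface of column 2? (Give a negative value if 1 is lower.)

For any compensation level in the mantle, the mantle terms cancel and isostasy reduces to e = (Σt_1 − Σt_2) − (Σ(ρt)_1 − Σ(ρt)_2) / ρ_m.
Σt_1 = 25.902 km; Σt_2 = 19.81 km; Σ(ρt)_1 = 72671.04; Σ(ρt)_2 = 57052.8 (in km·kg m⁻³).
e = (25.902 − 19.81) − (72671.04 − 57052.8) / 3310 = 1.37 km.

1.37 km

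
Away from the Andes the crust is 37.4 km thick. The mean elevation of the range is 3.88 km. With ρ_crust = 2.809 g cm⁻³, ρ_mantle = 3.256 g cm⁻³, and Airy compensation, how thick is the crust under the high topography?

Root depth r = h ρ_c / (ρ_m − ρ_c) = 3.88 km × 2.809 / 0.447 = 24.38 km.
Total thickness = T + h + r = 37.4 km + 3.88 km + 24.38 km = 65.7 km.

65.7 km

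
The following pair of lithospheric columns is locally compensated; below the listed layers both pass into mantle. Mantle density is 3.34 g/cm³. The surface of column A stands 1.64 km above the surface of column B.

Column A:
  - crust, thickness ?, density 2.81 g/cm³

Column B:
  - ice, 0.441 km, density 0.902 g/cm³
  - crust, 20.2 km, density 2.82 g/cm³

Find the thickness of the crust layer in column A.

Take the compensation level at the base of the deeper column (depth z_c below the surface of column A) and equate Σ ρ_i t_i down to z_c; mantle fills any gap and the z_c terms cancel.
Column A: x×2.81 + (z_c − 0 − x)×3.34
Column B: 1.64×0 + 0.441×0.902 + 20.2×2.82 + (z_c − 1.64 − 20.641)×3.34
The z_c×3.34 term appears on both sides and cancels. Collect the known terms of each column as K = Σ(ρt)_known − 3.34 × (depth of known layers): K_A = 0 − 3.34×0 = 0; K_B = 57.361782 − 3.34×(1.64 + 20.641) = −17.056758.
Balance: K_A − x×(3.34 − 2.81) = K_B, so x = (K_A − K_B)/(3.34 − 2.81) = 17.0568/0.53 = 32.2 km.

32.2 km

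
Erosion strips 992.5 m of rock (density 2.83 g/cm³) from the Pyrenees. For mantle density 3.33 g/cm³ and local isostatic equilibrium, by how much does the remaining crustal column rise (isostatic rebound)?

843 m

Unloading: uplift u = e ρ_c/ρ_m = 992.5 m × 2.83/3.33 = 843 m.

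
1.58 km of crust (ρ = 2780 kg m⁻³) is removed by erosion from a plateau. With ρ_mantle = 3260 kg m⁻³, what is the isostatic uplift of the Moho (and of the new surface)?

1.35 km

Unloading: uplift u = e ρ_c/ρ_m = 1.58 km × 2780/3260 = 1.35 km.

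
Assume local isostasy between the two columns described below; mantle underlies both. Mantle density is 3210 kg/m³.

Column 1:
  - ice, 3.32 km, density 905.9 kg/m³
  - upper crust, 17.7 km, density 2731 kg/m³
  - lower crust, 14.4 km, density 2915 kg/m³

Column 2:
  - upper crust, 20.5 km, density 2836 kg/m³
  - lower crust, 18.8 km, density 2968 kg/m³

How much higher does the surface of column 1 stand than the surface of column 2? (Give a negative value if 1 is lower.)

2.54 km

For any compensation level in the mantle, the mantle terms cancel and isostasy reduces to e = (Σt_1 − Σt_2) − (Σ(ρt)_1 − Σ(ρt)_2) / ρ_m.
Σt_1 = 35.42 km; Σt_2 = 39.3 km; Σ(ρt)_1 = 93322.288; Σ(ρt)_2 = 113936.4 (in km·kg/m³).
e = (35.42 − 39.3) − (93322.288 − 113936.4) / 3210 = 2.54 km.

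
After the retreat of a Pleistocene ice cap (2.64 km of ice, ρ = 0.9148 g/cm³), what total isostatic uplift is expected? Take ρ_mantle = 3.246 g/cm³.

0.744 km

Removing the load lets mantle flow back in; uplift u satisfies ρ_ice t = ρ_m u.
u = t ρ_ice/ρ_m = 2.64 km × 0.9148/3.246 = 0.744 km.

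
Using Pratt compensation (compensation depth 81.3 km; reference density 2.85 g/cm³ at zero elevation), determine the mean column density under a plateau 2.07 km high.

2.78 g/cm³

Pratt balance: ρ_ref D = ρ (D + h).
ρ = ρ_ref D/(D + h) = 2.85 × 81.3 km/(81.3 km + 2.07 km) = 2.78 g/cm³.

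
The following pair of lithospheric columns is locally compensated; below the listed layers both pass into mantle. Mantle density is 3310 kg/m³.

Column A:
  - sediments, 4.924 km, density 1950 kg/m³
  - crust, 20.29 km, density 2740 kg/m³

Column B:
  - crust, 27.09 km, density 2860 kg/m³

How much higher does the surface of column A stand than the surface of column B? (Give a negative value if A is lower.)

1.83 km

For any compensation level in the mantle, the mantle terms cancel and isostasy reduces to e = (Σt_A − Σt_B) − (Σ(ρt)_A − Σ(ρt)_B) / ρ_m.
Σt_A = 25.214 km; Σt_B = 27.09 km; Σ(ρt)_A = 65196.4; Σ(ρt)_B = 77477.4 (in km·kg/m³).
e = (25.214 − 27.09) − (65196.4 − 77477.4) / 3310 = 1.83 km.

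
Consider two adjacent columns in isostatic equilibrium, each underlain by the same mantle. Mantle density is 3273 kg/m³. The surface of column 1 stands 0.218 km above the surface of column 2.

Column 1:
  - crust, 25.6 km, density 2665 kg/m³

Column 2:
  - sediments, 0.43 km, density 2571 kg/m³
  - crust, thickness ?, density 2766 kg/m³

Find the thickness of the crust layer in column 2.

Take the compensation level at the base of the deeper column (depth z_c below the surface of column 1) and equate Σ ρ_i t_i down to z_c; mantle fills any gap and the z_c terms cancel.
Column 1: 25.6×2665 + (z_c − 25.6)×3273
Column 2: 0.218×0 + 0.43×2571 + x×2766 + (z_c − 0.218 − 0.43 − x)×3273
The z_c×3273 term appears on both sides and cancels. Collect the known terms of each column as K = Σ(ρt)_known − 3273 × (depth of known layers): K_1 = 68224 − 3273×25.6 = −15564.8; K_2 = 1105.53 − 3273×(0.218 + 0.43) = −1015.374.
Balance: K_1 = K_2 − x×(3273 − 2766), so x = (K_2 − K_1)/(3273 − 2766) = 14549.4/507 = 28.7 km.

28.7 km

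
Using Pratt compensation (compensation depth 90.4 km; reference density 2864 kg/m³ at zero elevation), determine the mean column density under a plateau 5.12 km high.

2710 kg/m³

Pratt balance: ρ_ref D = ρ (D + h).
ρ = ρ_ref D/(D + h) = 2864 × 90.4 km/(90.4 km + 5.12 km) = 2710 kg/m³.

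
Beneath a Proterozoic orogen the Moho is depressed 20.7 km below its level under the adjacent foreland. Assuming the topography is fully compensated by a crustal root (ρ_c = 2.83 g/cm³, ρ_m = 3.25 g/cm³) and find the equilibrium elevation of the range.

3.07 km

In Airy isostatic equilibrium: ρ_c h = (ρ_m − ρ_c) r.
h = r (ρ_m − ρ_c) / ρ_c = 20.7 km × (3.25 − 2.83) / 2.83 = 3.07 km.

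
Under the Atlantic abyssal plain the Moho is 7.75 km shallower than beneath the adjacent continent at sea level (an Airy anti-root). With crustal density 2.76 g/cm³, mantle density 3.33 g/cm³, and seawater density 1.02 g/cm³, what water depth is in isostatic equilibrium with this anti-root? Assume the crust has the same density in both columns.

Replacing a thickness d of crust by seawater at the top must be balanced by replacing crust with mantle at the base: d (ρ_c − ρ_w) = a (ρ_m − ρ_c).
d = a (ρ_m − ρ_c)/(ρ_c − ρ_w) = 7.75 km × 0.57/1.74 = 2.54 km.

2.54 km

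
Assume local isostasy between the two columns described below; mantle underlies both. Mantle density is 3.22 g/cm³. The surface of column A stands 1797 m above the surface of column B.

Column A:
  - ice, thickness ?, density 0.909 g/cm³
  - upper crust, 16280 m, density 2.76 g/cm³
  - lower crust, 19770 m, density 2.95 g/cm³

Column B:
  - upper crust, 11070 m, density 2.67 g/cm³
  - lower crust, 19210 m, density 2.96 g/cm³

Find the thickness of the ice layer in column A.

1750 m

Take the compensation level at the base of the deeper column (depth z_c below the surface of column A) and equate Σ ρ_i t_i down to z_c; mantle fills any gap and the z_c terms cancel.
Column A: x×0.909 + 16280×2.76 + 19770×2.95 + (z_c − 36050 − x)×3.22
Column B: 1797×0 + 11070×2.67 + 19210×2.96 + (z_c − 1797 − 30280)×3.22
The z_c×3.22 term appears on both sides and cancels. Collect the known terms of each column as K = Σ(ρt)_known − 3.22 × (depth of known layers): K_A = 103254.3 − 3.22×36050 = −12826.7; K_B = 86418.5 − 3.22×(1797 + 30280) = −16869.44.
Balance: K_A − x×(3.22 − 0.909) = K_B, so x = (K_A − K_B)/(3.22 − 0.909) = 4042.74/2.311 = 1750 m.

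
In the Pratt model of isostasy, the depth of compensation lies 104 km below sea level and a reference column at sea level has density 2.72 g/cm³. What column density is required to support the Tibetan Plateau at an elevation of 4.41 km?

Pratt balance: ρ_ref D = ρ (D + h).
ρ = ρ_ref D/(D + h) = 2.72 × 104 km/(104 km + 4.41 km) = 2.61 g/cm³.

2.61 g/cm³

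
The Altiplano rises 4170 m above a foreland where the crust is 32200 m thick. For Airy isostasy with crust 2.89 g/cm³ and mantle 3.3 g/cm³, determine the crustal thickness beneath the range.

Root depth r = h ρ_c / (ρ_m − ρ_c) = 4170 m × 2.89 / 0.41 = 29390 m.
Total thickness = T + h + r = 32200 m + 4170 m + 29390 m = 65800 m.

65800 m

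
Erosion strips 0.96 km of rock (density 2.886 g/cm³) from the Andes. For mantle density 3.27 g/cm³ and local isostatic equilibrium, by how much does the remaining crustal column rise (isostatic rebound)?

Unloading: uplift u = e ρ_c/ρ_m = 0.96 km × 2.886/3.27 = 0.847 km.

0.847 km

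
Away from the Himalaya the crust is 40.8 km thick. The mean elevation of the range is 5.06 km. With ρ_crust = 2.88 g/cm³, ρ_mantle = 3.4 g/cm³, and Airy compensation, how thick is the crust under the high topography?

73.9 km

Root depth r = h ρ_c / (ρ_m − ρ_c) = 5.06 km × 2.88 / 0.52 = 28.02 km.
Total thickness = T + h + r = 40.8 km + 5.06 km + 28.02 km = 73.9 km.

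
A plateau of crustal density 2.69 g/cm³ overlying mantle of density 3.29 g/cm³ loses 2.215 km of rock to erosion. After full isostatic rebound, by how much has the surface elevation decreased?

0.404 km

Rebound u = e ρ_c/ρ_m = 2.215 km × 2.69/3.29 = 1.811 km.
Net surface drop = e − u = 2.215 km − 1.811 km = e (ρ_m − ρ_c)/ρ_m = 0.404 km.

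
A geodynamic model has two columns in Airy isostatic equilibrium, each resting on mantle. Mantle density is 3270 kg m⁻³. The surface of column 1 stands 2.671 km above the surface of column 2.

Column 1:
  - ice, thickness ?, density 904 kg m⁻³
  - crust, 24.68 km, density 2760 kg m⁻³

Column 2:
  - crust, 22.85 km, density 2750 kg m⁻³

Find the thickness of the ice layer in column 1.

Take the compensation level at the base of the deeper column (depth z_c below the surface of column 1) and equate Σ ρ_i t_i down to z_c; mantle fills any gap and the z_c terms cancel.
Column 1: x×904 + 24.68×2760 + (z_c − 24.68 − x)×3270
Column 2: 2.671×0 + 22.85×2750 + (z_c − 2.671 − 22.85)×3270
The z_c×3270 term appears on both sides and cancels. Collect the known terms of each column as K = Σ(ρt)_known − 3270 × (depth of known layers): K_1 = 68116.8 − 3270×24.68 = −12586.8; K_2 = 62837.5 − 3270×(2.671 + 22.85) = −20616.17.
Balance: K_1 − x×(3270 − 904) = K_2, so x = (K_1 − K_2)/(3270 − 904) = 8029.37/2366 = 3.39 km.

3.39 km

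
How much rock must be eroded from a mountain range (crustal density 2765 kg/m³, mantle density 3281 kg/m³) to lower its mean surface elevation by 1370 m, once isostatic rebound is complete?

Net drop Δ = e − u = e − e ρ_c/ρ_m = e (ρ_m − ρ_c)/ρ_m.
e = Δ ρ_m/(ρ_m − ρ_c) = 1370 m × 3281/516 = 8710 m.

8710 m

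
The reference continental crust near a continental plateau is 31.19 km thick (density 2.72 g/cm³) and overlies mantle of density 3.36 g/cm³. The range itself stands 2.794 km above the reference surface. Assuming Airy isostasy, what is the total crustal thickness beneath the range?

45.9 km

Root depth r = h ρ_c / (ρ_m − ρ_c) = 2.794 km × 2.72 / 0.64 = 11.87 km.
Total thickness = T + h + r = 31.19 km + 2.794 km + 11.87 km = 45.9 km.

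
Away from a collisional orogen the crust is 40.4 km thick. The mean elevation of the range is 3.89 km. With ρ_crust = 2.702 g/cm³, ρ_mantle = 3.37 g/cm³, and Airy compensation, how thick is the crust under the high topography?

Root depth r = h ρ_c / (ρ_m − ρ_c) = 3.89 km × 2.702 / 0.668 = 15.73 km.
Total thickness = T + h + r = 40.4 km + 3.89 km + 15.73 km = 60 km.

60 km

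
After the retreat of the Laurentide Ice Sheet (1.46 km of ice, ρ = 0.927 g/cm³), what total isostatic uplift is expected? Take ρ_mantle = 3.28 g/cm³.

Removing the load lets mantle flow back in; uplift u satisfies ρ_ice t = ρ_m u.
u = t ρ_ice/ρ_m = 1.46 km × 0.927/3.28 = 0.413 km.

0.413 km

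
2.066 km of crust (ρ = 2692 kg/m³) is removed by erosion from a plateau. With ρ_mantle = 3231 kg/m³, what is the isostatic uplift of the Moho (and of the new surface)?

1.72 km

Unloading: uplift u = e ρ_c/ρ_m = 2.066 km × 2692/3231 = 1.72 km.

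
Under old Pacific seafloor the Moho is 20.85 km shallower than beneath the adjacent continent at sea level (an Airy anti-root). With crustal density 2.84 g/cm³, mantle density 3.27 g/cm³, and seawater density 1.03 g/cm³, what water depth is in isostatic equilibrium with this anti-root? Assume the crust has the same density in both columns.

Replacing a thickness d of crust by seawater at the top must be balanced by replacing crust with mantle at the base: d (ρ_c − ρ_w) = a (ρ_m − ρ_c).
d = a (ρ_m − ρ_c)/(ρ_c − ρ_w) = 20.85 km × 0.43/1.81 = 4.95 km.

4.95 km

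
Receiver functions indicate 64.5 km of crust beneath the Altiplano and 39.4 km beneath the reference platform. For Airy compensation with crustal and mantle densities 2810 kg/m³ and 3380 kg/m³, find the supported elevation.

Excess crust Δ = 64.5 km − 39.4 km = 25.1 km, split between elevation h and root r with h + r = Δ.
Airy balance ρ_c h = (ρ_m − ρ_c) r gives r = h ρ_c/(ρ_m − ρ_c), so h (1 + ρ_c/(ρ_m − ρ_c)) = Δ, i.e. h = Δ (ρ_m − ρ_c)/ρ_m.
h = 25.1 km × 570/3380 = 4.23 km.

4.23 km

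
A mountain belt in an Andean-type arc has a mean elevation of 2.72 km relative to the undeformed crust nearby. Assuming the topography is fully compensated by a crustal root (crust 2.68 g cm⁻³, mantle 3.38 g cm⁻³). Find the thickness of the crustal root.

10.4 km

Isostatic balance requires: the weight of the topography is balanced by the buoyancy of the root, ρ_c h = (ρ_m − ρ_c) r.
r = h · ρ_c / (ρ_m − ρ_c) = 2.72 km × 2.68 / (3.38 − 2.68) = 10.4 km.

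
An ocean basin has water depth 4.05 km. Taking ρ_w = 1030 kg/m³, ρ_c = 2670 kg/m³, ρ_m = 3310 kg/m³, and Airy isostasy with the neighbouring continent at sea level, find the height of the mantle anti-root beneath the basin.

Balancing pressure at the compensation depth: replacing crust with seawater at the top is compensated by replacing crust with mantle at the base: d (ρ_c − ρ_w) = a (ρ_m − ρ_c).
a = d (ρ_c − ρ_w)/(ρ_m − ρ_c) = 4.05 km × 1640/640 = 10.4 km.

10.4 km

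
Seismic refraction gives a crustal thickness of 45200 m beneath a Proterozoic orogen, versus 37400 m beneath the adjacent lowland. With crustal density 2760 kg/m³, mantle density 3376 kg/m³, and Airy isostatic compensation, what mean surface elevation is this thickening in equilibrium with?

Excess crust Δ = 45200 m − 37400 m = 7800 m, split between elevation h and root r with h + r = Δ.
Airy balance ρ_c h = (ρ_m − ρ_c) r gives r = h ρ_c/(ρ_m − ρ_c), so h (1 + ρ_c/(ρ_m − ρ_c)) = Δ, i.e. h = Δ (ρ_m − ρ_c)/ρ_m.
h = 7800 m × 616/3376 = 1420 m.

1420 m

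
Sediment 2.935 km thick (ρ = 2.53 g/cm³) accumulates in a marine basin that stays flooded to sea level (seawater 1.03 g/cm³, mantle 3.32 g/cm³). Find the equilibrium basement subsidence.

1.92 km

Submarine loading: the sediment displaces seawater, and the subsidence is in turn flooded, so s (ρ_m − ρ_w) = t (ρ_sed − ρ_w).
s = 2.935 km × (2.53 − 1.03) / (3.32 − 1.03) = 1.92 km.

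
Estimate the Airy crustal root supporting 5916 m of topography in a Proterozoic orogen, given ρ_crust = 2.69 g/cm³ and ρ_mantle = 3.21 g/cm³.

In Airy isostatic equilibrium: the weight of the topography is balanced by the buoyancy of the root, ρ_c h = (ρ_m − ρ_c) r.
r = h · ρ_c / (ρ_m − ρ_c) = 5916 m × 2.69 / (3.21 − 2.69) = 30600 m.

30600 m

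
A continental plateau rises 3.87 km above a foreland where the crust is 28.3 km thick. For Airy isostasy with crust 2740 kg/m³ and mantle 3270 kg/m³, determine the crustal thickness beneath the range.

52.2 km

Root depth r = h ρ_c / (ρ_m − ρ_c) = 3.87 km × 2740 / 530 = 20.01 km.
Total thickness = T + h + r = 28.3 km + 3.87 km + 20.01 km = 52.2 km.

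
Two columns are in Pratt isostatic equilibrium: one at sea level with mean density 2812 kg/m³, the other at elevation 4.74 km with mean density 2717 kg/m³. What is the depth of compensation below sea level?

ρ_ref D = ρ (D + h) → D (ρ_ref − ρ) = ρ h.
D = ρ h/(ρ_ref − ρ) = 2717 × 4.74 km/(2812 − 2717) = 136 km.

136 km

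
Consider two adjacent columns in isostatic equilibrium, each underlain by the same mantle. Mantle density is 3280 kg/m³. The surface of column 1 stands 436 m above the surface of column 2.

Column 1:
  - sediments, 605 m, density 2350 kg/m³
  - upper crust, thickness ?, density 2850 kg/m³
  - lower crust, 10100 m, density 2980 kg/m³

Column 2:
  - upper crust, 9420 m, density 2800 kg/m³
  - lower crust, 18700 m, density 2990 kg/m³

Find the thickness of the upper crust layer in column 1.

18100 m

Take the compensation level at the base of the deeper column (depth z_c below the surface of column 1) and equate Σ ρ_i t_i down to z_c; mantle fills any gap and the z_c terms cancel.
Column 1: 605×2350 + x×2850 + 10100×2980 + (z_c − 10705 − x)×3280
Column 2: 436×0 + 9420×2800 + 18700×2990 + (z_c − 436 − 28120)×3280
The z_c×3280 term appears on both sides and cancels. Collect the known terms of each column as K = Σ(ρt)_known − 3280 × (depth of known layers): K_1 = 31519750 − 3280×10705 = −3592650; K_2 = 82289000 − 3280×(436 + 28120) = −11374680.
Balance: K_1 − x×(3280 − 2850) = K_2, so x = (K_1 − K_2)/(3280 − 2850) = 7782030/430 = 18100 m.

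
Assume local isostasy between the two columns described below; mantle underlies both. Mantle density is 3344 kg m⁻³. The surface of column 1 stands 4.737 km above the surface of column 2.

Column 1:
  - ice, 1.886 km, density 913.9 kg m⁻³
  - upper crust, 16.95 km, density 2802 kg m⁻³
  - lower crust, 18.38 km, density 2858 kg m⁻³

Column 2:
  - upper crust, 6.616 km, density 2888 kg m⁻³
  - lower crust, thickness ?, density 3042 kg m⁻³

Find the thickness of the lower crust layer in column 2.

12.7 km

Take the compensation level at the base of the deeper column (depth z_c below the surface of column 1) and equate Σ ρ_i t_i down to z_c; mantle fills any gap and the z_c terms cancel.
Column 1: 1.886×913.9 + 16.95×2802 + 18.38×2858 + (z_c − 37.216)×3344
Column 2: 4.737×0 + 6.616×2888 + x×3042 + (z_c − 4.737 − 6.616 − x)×3344
The z_c×3344 term appears on both sides and cancels. Collect the known terms of each column as K = Σ(ρt)_known − 3344 × (depth of known layers): K_1 = 101747.555 − 3344×37.216 = −22702.7486; K_2 = 19107.008 − 3344×(4.737 + 6.616) = −18857.424.
Balance: K_1 = K_2 − x×(3344 − 3042), so x = (K_2 − K_1)/(3344 − 3042) = 3845.32/302 = 12.7 km.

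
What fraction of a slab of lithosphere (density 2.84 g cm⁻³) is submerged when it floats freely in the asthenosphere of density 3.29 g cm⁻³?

Submerged fraction = ρ_obj/ρ_fluid = 2.84/3.29 = 86.3%.

86.3%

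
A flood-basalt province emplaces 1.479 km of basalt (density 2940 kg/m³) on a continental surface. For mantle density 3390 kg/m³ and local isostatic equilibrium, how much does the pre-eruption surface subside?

1.28 km

Subaerial loading: s = t ρ_load / ρ_m.
s = 1.479 km × 2940/3390 = 1.28 km.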